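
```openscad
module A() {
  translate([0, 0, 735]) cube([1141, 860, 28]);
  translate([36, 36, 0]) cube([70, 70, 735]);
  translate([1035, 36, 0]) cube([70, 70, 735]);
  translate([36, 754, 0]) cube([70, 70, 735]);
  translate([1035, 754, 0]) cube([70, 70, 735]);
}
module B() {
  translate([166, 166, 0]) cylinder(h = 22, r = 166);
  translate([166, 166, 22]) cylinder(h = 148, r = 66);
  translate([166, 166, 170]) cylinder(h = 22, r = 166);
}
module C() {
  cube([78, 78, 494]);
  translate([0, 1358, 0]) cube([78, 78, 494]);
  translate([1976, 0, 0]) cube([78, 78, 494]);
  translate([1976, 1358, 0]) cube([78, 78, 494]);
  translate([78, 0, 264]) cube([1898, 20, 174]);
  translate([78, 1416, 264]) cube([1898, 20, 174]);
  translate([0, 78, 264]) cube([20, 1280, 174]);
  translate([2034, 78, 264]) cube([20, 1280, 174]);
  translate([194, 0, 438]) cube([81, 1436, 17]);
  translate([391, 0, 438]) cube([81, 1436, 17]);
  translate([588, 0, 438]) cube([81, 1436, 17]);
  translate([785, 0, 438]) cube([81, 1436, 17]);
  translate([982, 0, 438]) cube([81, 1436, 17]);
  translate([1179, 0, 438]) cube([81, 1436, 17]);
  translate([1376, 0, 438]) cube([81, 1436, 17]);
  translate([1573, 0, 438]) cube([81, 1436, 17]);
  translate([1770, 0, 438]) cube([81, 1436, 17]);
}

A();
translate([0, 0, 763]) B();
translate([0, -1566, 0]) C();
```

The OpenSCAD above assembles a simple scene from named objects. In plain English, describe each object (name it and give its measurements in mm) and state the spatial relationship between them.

A is a table with a 1141×860 mm rectangular top, 28 mm thick, top surface at z = 763 mm, supported by four 70×70 mm square legs, each inset 36 mm from the nearest pair of top edges, running from the floor.

B is a spool: two coaxial disc flanges of radius 166 mm and thickness 22 mm, joined by a core cylinder of radius 66 mm and height 148 mm. The lower flange rests on z = 0 and the three cylinders share a vertical axis.

C is a bed frame 2054 mm long (x) by 1436 mm wide (y). Four 78×78 mm corner posts, 494 mm tall, at the corners of the footprint. Four rails of 20 mm thickness and 174 mm height run between adjacent posts with their undersides at z = 264 mm, their outer faces flush with the outside of the frame (the two x-running rails run between the posts' inner faces; the two y-running rails run between the posts' inner faces). 9 slats, each 81 mm wide (x) and 17 mm thick, lie across the top of the two x-running rails, running the full 1436 mm width of the frame in y; the slats are evenly spaced along x between the inner faces of the end posts with equal gaps (rounded down to the nearest mm) at the −x end and between each pair — any rounding remainder accumulates at the +x end.

The spool is on top of the table. The bed frame is on the floor beside the table on its −y side.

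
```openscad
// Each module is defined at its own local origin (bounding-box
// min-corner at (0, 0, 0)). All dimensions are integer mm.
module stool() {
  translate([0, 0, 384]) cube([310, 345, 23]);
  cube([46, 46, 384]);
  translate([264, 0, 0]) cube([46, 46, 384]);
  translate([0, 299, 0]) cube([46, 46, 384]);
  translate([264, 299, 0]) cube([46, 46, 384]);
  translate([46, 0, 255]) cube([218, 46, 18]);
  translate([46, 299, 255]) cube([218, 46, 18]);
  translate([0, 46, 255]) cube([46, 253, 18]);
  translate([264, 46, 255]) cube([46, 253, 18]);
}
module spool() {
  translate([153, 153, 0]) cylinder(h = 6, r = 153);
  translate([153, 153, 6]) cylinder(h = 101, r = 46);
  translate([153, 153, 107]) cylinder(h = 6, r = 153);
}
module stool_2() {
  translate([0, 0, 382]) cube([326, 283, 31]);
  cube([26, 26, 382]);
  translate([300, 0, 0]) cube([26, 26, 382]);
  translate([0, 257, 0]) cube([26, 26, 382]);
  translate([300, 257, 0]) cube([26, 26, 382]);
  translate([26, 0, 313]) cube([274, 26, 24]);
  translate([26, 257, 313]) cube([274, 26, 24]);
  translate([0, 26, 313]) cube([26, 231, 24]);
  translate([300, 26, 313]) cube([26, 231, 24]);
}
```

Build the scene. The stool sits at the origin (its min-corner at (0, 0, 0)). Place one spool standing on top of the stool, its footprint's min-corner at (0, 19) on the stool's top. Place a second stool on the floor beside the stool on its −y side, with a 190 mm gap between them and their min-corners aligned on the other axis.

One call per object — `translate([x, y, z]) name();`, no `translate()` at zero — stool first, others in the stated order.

stool();
translate([0, 19, 407]) spool();
translate([0, -473, 0]) stool_2();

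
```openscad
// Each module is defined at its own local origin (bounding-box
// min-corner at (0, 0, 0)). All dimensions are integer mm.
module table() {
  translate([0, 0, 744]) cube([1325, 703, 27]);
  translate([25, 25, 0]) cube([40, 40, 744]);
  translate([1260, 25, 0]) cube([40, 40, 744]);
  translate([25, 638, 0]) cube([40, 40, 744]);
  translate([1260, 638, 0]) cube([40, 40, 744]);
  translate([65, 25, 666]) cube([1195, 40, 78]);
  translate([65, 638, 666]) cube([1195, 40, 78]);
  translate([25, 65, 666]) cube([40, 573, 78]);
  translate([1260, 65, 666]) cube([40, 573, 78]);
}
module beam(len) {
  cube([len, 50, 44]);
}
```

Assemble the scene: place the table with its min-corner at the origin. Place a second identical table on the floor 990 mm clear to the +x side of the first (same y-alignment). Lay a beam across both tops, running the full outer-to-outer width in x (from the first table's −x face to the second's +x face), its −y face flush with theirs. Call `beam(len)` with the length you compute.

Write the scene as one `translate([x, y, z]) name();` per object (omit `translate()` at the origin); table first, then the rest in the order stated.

table();
translate([2315, 0, 0]) table();
translate([0, 0, 771]) beam(3640);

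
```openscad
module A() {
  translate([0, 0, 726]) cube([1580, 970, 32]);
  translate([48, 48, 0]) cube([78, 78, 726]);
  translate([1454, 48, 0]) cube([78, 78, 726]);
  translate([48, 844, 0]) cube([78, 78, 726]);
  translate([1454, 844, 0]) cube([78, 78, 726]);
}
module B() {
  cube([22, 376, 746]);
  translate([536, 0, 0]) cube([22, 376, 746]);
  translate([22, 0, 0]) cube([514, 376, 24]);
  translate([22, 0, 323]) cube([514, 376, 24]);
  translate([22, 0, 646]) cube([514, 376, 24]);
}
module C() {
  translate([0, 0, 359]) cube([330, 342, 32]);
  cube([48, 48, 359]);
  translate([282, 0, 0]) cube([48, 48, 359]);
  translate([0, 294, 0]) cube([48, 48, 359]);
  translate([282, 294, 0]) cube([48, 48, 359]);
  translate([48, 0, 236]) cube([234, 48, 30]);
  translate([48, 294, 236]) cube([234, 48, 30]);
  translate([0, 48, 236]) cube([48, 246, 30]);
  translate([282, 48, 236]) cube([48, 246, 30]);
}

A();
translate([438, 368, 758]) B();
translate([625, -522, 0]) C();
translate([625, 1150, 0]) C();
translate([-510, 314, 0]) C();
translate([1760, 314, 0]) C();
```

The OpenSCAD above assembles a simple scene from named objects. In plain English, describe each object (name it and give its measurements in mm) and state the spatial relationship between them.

A is a table with a 1580×970 mm rectangular top, 32 mm thick, top surface at z = 758 mm, supported by four 78×78 mm square legs, each inset 48 mm from the nearest pair of top edges, running from the floor.

B is a bookshelf 558 mm wide overall, 376 mm deep and 746 mm tall. The two sides are 22 mm thick vertical panels. 3 horizontal shelves of 24 mm thickness span between the inner faces of the sides; the lowest shelf sits on the floor and shelves are stacked with a clear vertical gap of 299 mm between each pair.

C is a four-legged stool. The seat is a 330×342×32 mm slab whose top surface is at z = 391 mm; four square legs, each 48×48 mm in cross-section, run from the floor (z = 0) to the underside of the seat, each flush with a corner of the seat. Four stretchers, 48 mm wide and 30 mm tall, connect adjacent legs with their undersides at z = 236 mm, each running between the inner faces of the legs it joins and aligned with the legs' outer faces on the other axis.

The bookshelf is on top of the table. Four stools sit around the table at the −y, +y, −x, +x sides.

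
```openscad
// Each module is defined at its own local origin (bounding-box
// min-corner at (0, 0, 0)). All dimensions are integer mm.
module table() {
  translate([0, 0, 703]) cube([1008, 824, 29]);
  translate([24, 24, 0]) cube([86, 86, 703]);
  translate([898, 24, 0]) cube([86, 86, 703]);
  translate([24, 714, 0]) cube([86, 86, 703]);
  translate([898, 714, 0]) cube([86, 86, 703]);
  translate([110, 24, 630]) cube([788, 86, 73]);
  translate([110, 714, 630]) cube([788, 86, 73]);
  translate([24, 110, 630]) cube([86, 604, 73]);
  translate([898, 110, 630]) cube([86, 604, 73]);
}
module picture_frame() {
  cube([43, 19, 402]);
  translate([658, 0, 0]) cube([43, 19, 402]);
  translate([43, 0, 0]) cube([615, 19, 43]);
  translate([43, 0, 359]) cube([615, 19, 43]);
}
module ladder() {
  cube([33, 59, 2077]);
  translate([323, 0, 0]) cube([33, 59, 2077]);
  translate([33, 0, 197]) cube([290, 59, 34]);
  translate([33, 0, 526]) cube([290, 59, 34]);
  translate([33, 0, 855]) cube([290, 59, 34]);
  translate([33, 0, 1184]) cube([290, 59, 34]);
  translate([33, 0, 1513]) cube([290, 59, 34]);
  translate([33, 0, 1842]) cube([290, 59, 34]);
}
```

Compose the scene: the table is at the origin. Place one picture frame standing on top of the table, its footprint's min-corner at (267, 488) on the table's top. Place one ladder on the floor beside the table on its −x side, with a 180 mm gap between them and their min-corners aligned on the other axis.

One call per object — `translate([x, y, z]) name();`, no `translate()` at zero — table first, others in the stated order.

table();
translate([267, 488, 732]) picture_frame();
translate([-536, 0, 0]) ladder();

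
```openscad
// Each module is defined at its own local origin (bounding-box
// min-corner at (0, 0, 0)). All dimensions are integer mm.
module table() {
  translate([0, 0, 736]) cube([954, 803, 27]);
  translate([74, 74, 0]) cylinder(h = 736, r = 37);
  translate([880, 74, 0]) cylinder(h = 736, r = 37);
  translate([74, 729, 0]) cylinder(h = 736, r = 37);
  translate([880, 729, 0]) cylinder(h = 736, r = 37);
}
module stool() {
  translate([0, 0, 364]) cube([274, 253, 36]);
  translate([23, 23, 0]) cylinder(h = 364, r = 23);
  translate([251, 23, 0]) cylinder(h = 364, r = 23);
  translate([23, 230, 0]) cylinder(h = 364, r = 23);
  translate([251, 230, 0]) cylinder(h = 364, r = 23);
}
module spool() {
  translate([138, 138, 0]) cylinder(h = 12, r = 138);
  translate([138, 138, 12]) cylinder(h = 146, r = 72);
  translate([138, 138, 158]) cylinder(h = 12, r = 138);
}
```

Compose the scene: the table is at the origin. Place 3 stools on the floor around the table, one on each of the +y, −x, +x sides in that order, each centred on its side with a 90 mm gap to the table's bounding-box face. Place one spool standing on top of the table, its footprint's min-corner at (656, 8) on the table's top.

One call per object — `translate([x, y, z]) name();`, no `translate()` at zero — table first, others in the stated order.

table();
translate([340, 893, 0]) stool();
translate([-364, 275, 0]) stool();
translate([1044, 275, 0]) stool();
translate([656, 8, 763]) spool();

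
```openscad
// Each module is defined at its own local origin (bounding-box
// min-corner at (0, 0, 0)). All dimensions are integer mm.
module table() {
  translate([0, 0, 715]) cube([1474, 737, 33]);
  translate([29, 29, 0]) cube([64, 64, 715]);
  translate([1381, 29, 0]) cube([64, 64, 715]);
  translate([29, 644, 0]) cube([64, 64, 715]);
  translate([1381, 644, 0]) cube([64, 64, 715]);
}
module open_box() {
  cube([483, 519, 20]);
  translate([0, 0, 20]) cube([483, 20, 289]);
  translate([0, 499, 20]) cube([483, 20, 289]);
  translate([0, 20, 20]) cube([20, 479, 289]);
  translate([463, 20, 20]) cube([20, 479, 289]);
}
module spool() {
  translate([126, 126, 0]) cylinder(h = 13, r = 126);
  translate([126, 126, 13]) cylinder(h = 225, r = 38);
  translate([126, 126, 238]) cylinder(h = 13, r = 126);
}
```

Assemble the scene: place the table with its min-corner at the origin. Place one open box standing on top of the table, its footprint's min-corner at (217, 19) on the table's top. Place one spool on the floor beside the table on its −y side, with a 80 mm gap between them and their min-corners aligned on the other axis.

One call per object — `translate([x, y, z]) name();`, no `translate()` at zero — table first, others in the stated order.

table();
translate([217, 19, 748]) open_box();
translate([0, -332, 0]) spool();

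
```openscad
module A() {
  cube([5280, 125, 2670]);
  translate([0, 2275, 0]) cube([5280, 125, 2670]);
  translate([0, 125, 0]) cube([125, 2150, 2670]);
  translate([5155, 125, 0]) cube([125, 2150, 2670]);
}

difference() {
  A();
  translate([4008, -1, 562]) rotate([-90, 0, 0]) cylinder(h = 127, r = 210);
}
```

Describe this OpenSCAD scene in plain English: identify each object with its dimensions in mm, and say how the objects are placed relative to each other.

A is a box-shaped house frame (walls only): outside footprint 5280×2400 mm, wall height 2670 mm, wall thickness 125 mm. The two y-facing walls run the full x-width; the two x-facing walls fit between the inner faces of the y-facing walls.

The house frame has a circular hole of radius 210 mm through its front wall, centred at (x = 4008, z = 562).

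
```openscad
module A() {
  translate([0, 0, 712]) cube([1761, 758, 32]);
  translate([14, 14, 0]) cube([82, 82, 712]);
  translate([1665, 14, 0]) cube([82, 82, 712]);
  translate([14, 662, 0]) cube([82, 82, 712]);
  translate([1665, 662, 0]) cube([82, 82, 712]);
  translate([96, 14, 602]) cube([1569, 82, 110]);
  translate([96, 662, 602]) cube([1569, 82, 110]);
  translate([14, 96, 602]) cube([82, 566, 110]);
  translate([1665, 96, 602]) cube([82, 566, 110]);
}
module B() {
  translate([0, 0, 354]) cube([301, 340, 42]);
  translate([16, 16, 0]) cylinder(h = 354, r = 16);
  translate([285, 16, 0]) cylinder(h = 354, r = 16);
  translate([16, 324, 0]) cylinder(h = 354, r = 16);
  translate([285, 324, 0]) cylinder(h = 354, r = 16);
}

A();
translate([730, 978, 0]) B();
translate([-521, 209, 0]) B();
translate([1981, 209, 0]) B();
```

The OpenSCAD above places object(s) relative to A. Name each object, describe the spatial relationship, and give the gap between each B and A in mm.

A is a table. B is a stool. Three stools sit around the table at the +y, −x, +x sides. The gap between each stool and the table is 220 mm.

Each stool's nearest face is 220 mm from the table's bounding box.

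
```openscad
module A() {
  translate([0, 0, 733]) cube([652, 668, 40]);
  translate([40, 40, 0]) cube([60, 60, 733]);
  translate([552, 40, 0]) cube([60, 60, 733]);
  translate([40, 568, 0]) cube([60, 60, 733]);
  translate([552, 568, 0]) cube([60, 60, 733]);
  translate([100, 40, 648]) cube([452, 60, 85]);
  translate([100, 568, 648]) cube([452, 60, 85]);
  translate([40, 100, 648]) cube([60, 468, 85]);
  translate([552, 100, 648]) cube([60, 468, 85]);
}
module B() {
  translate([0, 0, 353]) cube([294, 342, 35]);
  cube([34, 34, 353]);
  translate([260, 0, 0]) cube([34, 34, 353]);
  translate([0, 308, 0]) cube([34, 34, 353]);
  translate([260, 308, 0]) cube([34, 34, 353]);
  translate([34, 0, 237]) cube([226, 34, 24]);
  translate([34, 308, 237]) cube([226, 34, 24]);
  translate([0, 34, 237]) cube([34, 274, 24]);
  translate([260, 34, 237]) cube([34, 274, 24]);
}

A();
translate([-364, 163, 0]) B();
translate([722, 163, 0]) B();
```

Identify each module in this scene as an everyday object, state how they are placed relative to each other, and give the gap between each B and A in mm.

A is a table. B is a stool. Two stools sit around the table at the −x, +x sides. The gap between each stool and the table is 70 mm.

Each stool's nearest face is 70 mm from the table's bounding box.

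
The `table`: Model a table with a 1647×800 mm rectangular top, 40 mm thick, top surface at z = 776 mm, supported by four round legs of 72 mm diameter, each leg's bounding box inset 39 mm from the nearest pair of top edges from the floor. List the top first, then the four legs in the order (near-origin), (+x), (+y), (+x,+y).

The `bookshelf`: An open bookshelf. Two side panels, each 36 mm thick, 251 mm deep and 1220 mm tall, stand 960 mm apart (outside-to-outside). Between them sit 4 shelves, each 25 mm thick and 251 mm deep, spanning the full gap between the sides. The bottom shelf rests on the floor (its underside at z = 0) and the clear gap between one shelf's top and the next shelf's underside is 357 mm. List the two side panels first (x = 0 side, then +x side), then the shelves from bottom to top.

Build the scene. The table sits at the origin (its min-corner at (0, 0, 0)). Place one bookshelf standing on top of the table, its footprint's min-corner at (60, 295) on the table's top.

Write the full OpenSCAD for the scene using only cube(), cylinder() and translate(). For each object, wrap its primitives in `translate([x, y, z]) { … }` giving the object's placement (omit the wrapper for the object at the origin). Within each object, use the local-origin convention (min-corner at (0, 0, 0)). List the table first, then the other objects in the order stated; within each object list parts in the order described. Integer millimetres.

translate([0, 0, 736]) cube([1647, 800, 40]);
translate([75, 75, 0]) cylinder(h = 736, r = 36);
translate([1572, 75, 0]) cylinder(h = 736, r = 36);
translate([75, 725, 0]) cylinder(h = 736, r = 36);
translate([1572, 725, 0]) cylinder(h = 736, r = 36);
translate([60, 295, 776]) {
  cube([36, 251, 1220]);
  translate([924, 0, 0]) cube([36, 251, 1220]);
  translate([36, 0, 0]) cube([888, 251, 25]);
  translate([36, 0, 382]) cube([888, 251, 25]);
  translate([36, 0, 764]) cube([888, 251, 25]);
  translate([36, 0, 1146]) cube([888, 251, 25]);
}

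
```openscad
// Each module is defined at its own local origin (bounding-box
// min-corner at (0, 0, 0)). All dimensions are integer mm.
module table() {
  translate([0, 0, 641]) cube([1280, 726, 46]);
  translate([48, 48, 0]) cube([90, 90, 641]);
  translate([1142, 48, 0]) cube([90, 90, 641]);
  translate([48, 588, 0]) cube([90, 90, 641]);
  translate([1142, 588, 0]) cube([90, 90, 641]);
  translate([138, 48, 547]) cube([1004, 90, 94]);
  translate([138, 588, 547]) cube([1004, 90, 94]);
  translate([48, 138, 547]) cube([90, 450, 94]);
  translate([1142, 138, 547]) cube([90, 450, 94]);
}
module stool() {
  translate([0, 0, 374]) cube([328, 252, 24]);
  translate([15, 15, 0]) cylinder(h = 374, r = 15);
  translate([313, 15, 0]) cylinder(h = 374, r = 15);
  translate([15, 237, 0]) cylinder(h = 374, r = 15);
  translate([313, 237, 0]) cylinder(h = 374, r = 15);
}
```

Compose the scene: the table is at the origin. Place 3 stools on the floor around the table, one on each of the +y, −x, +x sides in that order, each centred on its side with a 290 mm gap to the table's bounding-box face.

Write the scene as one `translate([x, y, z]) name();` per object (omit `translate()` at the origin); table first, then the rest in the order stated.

table();
translate([476, 1016, 0]) stool();
translate([-618, 237, 0]) stool();
translate([1570, 237, 0]) stool();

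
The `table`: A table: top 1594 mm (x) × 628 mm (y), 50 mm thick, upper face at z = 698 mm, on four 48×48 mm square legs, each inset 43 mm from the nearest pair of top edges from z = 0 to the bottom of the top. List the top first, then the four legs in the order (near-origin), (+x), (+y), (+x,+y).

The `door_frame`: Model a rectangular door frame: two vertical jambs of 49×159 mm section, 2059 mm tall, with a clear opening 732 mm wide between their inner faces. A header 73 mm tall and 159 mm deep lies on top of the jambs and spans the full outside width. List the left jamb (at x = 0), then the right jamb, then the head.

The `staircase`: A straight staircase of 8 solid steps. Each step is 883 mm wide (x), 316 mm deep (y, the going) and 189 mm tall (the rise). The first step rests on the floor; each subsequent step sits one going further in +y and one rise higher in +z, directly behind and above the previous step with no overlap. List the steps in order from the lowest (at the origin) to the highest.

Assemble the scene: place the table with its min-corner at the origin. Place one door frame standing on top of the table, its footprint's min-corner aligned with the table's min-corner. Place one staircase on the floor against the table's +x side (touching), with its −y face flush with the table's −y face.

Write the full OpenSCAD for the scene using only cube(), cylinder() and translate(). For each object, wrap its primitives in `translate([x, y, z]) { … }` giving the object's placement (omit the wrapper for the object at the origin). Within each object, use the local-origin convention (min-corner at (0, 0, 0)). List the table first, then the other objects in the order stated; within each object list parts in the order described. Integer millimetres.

translate([0, 0, 648]) cube([1594, 628, 50]);
translate([43, 43, 0]) cube([48, 48, 648]);
translate([1503, 43, 0]) cube([48, 48, 648]);
translate([43, 537, 0]) cube([48, 48, 648]);
translate([1503, 537, 0]) cube([48, 48, 648]);
translate([0, 0, 698]) {
  cube([49, 159, 2059]);
  translate([781, 0, 0]) cube([49, 159, 2059]);
  translate([0, 0, 2059]) cube([830, 159, 73]);
}
translate([1594, 0, 0]) {
  cube([883, 316, 189]);
  translate([0, 316, 189]) cube([883, 316, 189]);
  translate([0, 632, 378]) cube([883, 316, 189]);
  translate([0, 948, 567]) cube([883, 316, 189]);
  translate([0, 1264, 756]) cube([883, 316, 189]);
  translate([0, 1580, 945]) cube([883, 316, 189]);
  translate([0, 1896, 1134]) cube([883, 316, 189]);
  translate([0, 2212, 1323]) cube([883, 316, 189]);
}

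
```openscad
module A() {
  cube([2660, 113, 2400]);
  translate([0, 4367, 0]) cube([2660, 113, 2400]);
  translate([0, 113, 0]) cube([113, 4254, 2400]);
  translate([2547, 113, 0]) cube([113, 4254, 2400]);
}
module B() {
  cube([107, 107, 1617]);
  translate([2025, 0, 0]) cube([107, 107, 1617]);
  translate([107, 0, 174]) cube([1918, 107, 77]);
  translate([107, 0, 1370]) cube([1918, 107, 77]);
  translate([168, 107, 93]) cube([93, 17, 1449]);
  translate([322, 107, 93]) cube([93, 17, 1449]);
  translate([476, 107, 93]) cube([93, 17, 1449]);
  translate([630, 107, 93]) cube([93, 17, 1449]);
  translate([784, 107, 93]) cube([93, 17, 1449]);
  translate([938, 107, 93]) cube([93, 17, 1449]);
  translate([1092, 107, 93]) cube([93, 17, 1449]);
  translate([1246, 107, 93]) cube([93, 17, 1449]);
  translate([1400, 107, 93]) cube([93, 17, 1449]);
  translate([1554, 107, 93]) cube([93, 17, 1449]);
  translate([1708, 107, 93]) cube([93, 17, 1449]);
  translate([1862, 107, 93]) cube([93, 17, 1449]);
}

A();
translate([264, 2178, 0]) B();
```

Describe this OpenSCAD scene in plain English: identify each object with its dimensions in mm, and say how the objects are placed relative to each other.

A is the wall frame of a small rectangular building: four walls, each 2400 mm tall and 113 mm thick, enclosing a footprint 2660 mm (x) by 4480 mm (y) outside-to-outside, with no floor or roof. The front and back walls (the −y and +y sides) span the full width; the two side walls fit between them.

B is a fence section. Two 107×107 mm posts, 1617 mm tall, stand on the floor with a clear span of 1918 mm between their inner faces. Two horizontal rails of 107×77 mm section span the gap between the posts with their undersides at z = 174 mm and z = 1370 mm, flush with the posts' −y face. 12 pickets, each 93 mm wide, 17 mm thick and 1449 mm tall, are fixed to the +y face of the rails with their bottoms at z = 93 mm, evenly spaced across the span with equal gaps (rounded down to the nearest mm) at the −x end and between each pair — any rounding remainder accumulates at the +x end.

The fence section sits inside the house frame, centred.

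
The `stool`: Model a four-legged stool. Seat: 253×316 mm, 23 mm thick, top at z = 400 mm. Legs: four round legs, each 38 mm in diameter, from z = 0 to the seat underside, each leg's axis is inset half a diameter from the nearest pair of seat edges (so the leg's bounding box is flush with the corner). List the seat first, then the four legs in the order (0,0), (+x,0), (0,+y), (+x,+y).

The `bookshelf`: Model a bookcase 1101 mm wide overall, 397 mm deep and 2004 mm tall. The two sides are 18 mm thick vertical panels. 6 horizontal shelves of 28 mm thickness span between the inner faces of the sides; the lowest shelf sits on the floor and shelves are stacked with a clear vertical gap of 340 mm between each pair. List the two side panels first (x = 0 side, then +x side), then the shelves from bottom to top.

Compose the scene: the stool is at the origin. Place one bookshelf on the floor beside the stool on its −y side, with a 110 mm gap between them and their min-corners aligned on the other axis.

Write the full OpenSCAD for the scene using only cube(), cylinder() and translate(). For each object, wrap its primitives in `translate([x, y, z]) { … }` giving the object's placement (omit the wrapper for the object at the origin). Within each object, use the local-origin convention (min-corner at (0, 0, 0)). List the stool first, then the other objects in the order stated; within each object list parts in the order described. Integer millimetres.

translate([0, 0, 377]) cube([253, 316, 23]);
translate([19, 19, 0]) cylinder(h = 377, r = 19);
translate([234, 19, 0]) cylinder(h = 377, r = 19);
translate([19, 297, 0]) cylinder(h = 377, r = 19);
translate([234, 297, 0]) cylinder(h = 377, r = 19);
translate([0, -507, 0]) {
  cube([18, 397, 2004]);
  translate([1083, 0, 0]) cube([18, 397, 2004]);
  translate([18, 0, 0]) cube([1065, 397, 28]);
  translate([18, 0, 368]) cube([1065, 397, 28]);
  translate([18, 0, 736]) cube([1065, 397, 28]);
  translate([18, 0, 1104]) cube([1065, 397, 28]);
  translate([18, 0, 1472]) cube([1065, 397, 28]);
  translate([18, 0, 1840]) cube([1065, 397, 28]);
}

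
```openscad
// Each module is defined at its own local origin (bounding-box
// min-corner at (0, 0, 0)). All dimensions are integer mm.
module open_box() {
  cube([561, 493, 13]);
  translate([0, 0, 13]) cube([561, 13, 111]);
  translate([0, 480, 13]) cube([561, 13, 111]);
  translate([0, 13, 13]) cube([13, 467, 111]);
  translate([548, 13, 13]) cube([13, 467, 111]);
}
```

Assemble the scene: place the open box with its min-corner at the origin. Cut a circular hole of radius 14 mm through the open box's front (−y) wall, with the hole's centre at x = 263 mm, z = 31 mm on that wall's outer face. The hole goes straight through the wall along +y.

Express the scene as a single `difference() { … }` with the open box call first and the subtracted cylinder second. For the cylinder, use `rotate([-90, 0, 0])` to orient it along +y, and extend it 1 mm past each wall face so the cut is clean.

difference() {
  open_box();
  translate([263, -1, 31]) rotate([-90, 0, 0]) cylinder(h = 15, r = 14);
}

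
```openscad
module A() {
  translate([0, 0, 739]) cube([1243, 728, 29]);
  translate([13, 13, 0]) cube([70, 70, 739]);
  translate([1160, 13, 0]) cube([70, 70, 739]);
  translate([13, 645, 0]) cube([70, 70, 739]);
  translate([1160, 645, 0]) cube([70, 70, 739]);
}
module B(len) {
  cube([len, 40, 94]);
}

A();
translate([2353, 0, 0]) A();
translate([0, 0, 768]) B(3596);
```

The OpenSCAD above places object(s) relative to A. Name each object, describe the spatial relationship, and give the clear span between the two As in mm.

Second table starts at x = 2353; first ends at x = 1243; clear span = 2353 − 1243 = 1110 mm.

A is a table. B is a beam. A beam spans the tops of two tables. The clear span between the two tables is 1110 mm.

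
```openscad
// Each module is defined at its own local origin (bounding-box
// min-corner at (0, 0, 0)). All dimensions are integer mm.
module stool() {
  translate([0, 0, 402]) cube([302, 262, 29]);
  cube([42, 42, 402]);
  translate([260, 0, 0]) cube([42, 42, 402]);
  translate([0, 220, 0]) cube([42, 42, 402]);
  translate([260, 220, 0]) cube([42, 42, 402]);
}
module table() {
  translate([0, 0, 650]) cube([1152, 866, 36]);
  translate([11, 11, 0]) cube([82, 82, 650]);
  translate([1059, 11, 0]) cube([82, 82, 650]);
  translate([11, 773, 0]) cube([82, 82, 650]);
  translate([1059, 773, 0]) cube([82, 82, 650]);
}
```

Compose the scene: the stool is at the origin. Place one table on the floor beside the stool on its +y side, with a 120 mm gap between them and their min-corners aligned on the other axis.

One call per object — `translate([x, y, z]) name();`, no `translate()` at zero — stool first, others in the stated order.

stool();
translate([0, 382, 0]) table();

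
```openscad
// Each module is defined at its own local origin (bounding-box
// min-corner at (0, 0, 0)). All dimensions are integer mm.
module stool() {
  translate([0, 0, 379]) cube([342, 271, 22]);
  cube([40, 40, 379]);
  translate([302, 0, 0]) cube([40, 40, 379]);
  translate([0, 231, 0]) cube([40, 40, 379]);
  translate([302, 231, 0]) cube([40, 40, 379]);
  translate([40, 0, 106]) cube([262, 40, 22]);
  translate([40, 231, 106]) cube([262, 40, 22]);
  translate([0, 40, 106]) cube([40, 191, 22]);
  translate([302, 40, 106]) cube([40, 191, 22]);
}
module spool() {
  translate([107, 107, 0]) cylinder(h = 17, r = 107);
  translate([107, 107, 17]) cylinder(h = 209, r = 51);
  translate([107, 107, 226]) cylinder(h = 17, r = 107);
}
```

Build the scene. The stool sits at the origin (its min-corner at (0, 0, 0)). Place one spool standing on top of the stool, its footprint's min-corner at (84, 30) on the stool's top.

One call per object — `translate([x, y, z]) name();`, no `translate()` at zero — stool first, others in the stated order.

stool();
translate([84, 30, 401]) spool();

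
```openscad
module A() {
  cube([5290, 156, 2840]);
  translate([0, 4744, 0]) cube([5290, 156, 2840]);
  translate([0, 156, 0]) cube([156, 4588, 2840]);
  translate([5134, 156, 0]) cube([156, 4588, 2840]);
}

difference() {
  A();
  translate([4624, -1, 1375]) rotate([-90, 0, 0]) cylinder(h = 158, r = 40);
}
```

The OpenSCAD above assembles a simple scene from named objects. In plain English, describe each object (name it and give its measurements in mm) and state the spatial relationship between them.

A is a box-shaped house frame (walls only): outside footprint 5290×4900 mm, wall height 2840 mm, wall thickness 156 mm. The two y-facing walls run the full x-width; the two x-facing walls fit between the inner faces of the y-facing walls.

The house frame has a circular hole of radius 40 mm through its front wall, centred at (x = 4624, z = 1375).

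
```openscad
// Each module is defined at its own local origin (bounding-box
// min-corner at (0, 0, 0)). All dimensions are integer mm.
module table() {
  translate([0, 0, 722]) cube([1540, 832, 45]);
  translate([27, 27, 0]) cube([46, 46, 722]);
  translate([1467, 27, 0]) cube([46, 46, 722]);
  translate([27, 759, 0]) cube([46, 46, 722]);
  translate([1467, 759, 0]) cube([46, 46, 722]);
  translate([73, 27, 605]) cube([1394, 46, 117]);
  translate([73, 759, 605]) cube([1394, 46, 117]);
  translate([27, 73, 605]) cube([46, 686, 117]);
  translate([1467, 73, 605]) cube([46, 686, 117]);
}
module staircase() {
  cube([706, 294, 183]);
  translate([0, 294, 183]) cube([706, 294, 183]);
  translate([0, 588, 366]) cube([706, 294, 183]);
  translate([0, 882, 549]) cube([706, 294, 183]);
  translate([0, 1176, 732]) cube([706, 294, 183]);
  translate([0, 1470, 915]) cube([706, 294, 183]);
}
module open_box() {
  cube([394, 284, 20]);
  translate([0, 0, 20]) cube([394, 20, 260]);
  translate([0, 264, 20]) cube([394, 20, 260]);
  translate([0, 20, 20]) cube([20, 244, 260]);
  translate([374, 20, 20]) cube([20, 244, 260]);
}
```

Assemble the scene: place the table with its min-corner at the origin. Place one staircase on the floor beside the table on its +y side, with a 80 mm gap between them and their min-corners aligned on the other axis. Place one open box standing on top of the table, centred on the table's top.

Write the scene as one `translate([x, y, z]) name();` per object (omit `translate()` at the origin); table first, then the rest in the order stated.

table();
translate([0, 912, 0]) staircase();
translate([573, 274, 767]) open_box();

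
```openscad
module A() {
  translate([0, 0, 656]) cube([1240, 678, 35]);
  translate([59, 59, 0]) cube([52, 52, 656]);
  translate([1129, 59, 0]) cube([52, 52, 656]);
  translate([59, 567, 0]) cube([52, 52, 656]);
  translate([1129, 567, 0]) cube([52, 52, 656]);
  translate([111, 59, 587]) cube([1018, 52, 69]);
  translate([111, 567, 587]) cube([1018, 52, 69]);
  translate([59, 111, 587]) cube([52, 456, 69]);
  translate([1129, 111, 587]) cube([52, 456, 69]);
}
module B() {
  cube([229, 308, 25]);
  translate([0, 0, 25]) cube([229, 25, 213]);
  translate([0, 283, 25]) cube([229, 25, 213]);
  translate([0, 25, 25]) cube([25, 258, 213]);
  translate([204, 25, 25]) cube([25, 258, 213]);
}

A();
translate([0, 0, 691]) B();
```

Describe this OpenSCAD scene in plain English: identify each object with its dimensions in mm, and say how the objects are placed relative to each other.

A is a table: top 1240 mm (x) × 678 mm (y), 35 mm thick, upper face at z = 691 mm, on four 52×52 mm square legs, each inset 59 mm from the nearest pair of top edges, running from z = 0 to the bottom of the top. Four apron rails, 52 mm thick and 69 mm tall, run between adjacent legs with their top edges flush with the underside of the top and their outer faces flush with the legs' outer faces.

B is an open storage box with external size 229×308×238 mm and wall thickness 25 mm (the base is also 25 mm thick). The base covers the whole footprint; the four walls stand on the base, with the y-facing walls full-width and the x-facing walls fitting between their inner faces.

The open box is on top of the table.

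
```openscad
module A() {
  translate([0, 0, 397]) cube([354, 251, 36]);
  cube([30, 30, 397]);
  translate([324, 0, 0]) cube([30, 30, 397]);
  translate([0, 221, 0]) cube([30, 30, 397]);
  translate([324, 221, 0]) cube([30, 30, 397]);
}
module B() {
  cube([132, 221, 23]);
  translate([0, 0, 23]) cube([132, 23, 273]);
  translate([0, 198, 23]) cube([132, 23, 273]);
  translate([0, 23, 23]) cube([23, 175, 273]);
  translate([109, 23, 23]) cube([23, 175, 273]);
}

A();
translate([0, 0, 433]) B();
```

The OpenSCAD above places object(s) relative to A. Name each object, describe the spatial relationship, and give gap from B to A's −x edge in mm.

The open box's min-x is at 0; the stool's min-x is 0; gap = 0 mm.

A is a stool. B is an open box. The open box is on top of the stool. The gap from the open box to the stool's −x edge is 0 mm.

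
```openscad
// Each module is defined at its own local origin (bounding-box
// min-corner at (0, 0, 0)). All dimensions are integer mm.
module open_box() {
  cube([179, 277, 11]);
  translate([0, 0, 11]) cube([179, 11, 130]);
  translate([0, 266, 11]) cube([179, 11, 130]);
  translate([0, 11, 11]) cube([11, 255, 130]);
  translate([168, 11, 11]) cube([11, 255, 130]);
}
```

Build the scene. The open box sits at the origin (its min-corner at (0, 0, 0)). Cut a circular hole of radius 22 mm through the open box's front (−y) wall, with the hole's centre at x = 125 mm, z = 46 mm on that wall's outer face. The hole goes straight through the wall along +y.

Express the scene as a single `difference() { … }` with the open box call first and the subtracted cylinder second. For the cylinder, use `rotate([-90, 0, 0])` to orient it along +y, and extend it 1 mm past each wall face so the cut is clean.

difference() {
  open_box();
  translate([125, -1, 46]) rotate([-90, 0, 0]) cylinder(h = 13, r = 22);
}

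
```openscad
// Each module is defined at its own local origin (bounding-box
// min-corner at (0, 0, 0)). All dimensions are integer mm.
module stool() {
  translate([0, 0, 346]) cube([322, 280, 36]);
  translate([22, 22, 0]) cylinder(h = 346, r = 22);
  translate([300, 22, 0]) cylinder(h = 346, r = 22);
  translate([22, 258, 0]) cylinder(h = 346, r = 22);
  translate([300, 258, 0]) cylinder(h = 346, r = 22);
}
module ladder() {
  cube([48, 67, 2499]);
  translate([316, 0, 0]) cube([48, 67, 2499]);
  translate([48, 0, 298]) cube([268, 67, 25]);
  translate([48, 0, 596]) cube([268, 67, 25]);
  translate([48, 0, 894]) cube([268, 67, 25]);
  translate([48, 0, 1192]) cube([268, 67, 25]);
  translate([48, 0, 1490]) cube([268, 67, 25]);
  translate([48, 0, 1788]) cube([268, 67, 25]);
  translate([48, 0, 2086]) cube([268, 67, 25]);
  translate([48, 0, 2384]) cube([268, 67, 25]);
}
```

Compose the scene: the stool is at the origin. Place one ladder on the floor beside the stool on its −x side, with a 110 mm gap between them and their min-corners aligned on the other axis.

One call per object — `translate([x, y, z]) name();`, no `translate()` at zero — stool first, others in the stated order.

stool();
translate([-474, 0, 0]) ladder();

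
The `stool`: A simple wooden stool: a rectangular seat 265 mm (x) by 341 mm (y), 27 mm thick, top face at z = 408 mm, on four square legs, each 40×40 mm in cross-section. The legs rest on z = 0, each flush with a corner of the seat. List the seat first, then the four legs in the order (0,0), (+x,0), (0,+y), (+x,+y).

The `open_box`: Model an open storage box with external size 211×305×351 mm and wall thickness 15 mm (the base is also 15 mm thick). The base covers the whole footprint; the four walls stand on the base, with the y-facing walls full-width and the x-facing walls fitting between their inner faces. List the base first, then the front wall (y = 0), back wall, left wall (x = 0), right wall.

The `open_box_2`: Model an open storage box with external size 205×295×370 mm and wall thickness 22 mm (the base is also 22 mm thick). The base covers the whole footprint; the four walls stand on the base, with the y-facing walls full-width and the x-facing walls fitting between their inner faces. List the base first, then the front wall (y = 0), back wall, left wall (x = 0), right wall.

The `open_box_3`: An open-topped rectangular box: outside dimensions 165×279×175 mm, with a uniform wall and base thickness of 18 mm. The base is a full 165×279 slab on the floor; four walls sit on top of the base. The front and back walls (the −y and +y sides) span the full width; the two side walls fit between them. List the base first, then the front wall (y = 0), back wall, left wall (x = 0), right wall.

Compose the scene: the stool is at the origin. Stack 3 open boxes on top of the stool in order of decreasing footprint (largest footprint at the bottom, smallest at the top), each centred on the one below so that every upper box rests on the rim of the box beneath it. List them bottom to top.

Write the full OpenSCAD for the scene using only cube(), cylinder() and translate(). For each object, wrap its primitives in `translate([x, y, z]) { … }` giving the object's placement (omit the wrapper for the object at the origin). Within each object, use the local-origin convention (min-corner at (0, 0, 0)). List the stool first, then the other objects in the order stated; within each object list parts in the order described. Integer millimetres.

translate([0, 0, 381]) cube([265, 341, 27]);
cube([40, 40, 381]);
translate([225, 0, 0]) cube([40, 40, 381]);
translate([0, 301, 0]) cube([40, 40, 381]);
translate([225, 301, 0]) cube([40, 40, 381]);
translate([27, 18, 408]) {
  cube([211, 305, 15]);
  translate([0, 0, 15]) cube([211, 15, 336]);
  translate([0, 290, 15]) cube([211, 15, 336]);
  translate([0, 15, 15]) cube([15, 275, 336]);
  translate([196, 15, 15]) cube([15, 275, 336]);
}
translate([30, 23, 759]) {
  cube([205, 295, 22]);
  translate([0, 0, 22]) cube([205, 22, 348]);
  translate([0, 273, 22]) cube([205, 22, 348]);
  translate([0, 22, 22]) cube([22, 251, 348]);
  translate([183, 22, 22]) cube([22, 251, 348]);
}
translate([50, 31, 1129]) {
  cube([165, 279, 18]);
  translate([0, 0, 18]) cube([165, 18, 157]);
  translate([0, 261, 18]) cube([165, 18, 157]);
  translate([0, 18, 18]) cube([18, 243, 157]);
  translate([147, 18, 18]) cube([18, 243, 157]);
}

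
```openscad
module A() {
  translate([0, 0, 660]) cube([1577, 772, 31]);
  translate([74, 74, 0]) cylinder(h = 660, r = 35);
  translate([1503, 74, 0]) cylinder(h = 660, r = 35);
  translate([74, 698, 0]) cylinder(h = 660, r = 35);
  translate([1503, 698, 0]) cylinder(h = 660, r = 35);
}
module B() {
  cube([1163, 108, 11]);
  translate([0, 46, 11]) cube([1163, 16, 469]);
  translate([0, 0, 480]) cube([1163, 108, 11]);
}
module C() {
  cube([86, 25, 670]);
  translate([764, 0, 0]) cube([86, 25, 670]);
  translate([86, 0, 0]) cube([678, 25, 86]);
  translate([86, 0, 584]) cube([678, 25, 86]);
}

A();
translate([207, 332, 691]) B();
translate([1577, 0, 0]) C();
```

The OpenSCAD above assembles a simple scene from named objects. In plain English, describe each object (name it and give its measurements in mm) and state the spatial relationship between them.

A is a table: top 1577 mm (x) × 772 mm (y), 31 mm thick, upper face at z = 691 mm, on four round legs of 70 mm diameter, each leg's bounding box inset 39 mm from the nearest pair of top edges, running from z = 0 to the bottom of the top.

B is an I-beam lying along x, 1163 mm long. Overall section height 491 mm. Two flanges 108 mm wide (y) and 11 mm thick, one on the floor and one at the top; a web 16 mm thick runs between them, centred on the flange width.

C is a rectangular picture frame lying in the x–z plane (depth along y). The opening is 678 mm wide (x) by 498 mm tall (z), surrounded by a border 86 mm wide on all four sides. The frame is 25 mm deep and is made of two full-height vertical stiles with two horizontal rails fitted between them.

The I-beam is on top of the table, centred. The picture frame is against the table's +x side, with their −y faces flush.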